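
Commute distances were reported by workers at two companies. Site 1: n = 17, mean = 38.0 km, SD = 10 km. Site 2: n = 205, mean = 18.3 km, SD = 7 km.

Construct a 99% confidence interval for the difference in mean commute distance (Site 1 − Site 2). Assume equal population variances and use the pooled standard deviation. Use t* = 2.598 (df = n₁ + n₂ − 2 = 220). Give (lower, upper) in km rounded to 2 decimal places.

s_p = √[((n₁−1)s₁² + (n₂−1)s₂²)/(n₁+n₂−2)] = √[(16·10² + 204·7²)/220] = 7.2601.
SE = 7.2601·√(1/17 + 1/205) = 1.8324.
With t* = 2.598, margin = 2.598 × 1.8324 = 4.7606.
x̄₁ − x̄₂ = 38.0 − 18.3 = 19.7000; interval 19.7000 ± 4.7606 = (14.94, 24.46).

(14.94, 24.46)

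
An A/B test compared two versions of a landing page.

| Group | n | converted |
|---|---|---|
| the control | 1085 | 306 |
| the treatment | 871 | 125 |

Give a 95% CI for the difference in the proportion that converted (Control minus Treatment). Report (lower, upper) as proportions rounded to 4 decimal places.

First, p̂₁ = 306/1085 = 0.2820; p̂₂ = 125/871 = 0.1435.
The two standard errors are √(0.2820×0.7180/1085) = 0.01366 and √(0.1435×0.8565/871) = 0.01188.
Because the samples are independent, SE_diff = √(0.01366² + 0.01188²) = 0.01810.
Using z* = 1.960 for 95%, ME = 1.960 × 0.01810 = 0.03548.
p̂₁ − p̂₂ = 0.1385; interval 0.1385 ± 0.03548 gives (0.1030, 0.1740).

(0.1030, 0.1740)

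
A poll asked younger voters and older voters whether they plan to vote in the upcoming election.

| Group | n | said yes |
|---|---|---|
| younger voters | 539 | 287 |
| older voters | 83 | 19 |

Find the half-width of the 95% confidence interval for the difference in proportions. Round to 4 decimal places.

Sample proportions: 287/539 = 0.5325, 19/83 = 0.2289.
Each SE is √(p̂(1−p̂)/n): √(0.5325·0.4675/539) = 0.02149 and √(0.2289·0.7711/83) = 0.04611.
SE(p̂₁ − p̂₂) = √(SE₁² + SE₂²) = √(0.0004618201 + 0.0021261321) = 0.05087, since the two samples are independent.
At 95% confidence z* = 1.960; margin = 1.960 × 0.05087 = 0.09971.

0.0997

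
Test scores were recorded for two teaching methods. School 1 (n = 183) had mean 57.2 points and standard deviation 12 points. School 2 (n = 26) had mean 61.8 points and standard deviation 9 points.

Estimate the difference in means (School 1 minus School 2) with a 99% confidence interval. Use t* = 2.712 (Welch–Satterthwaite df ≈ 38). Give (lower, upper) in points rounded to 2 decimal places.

(-9.96, 0.76)

SE₁ = s₁/√n₁ = 12/√183 = 0.8871; SE₂ = 9/√26 = 1.7650.
Independent samples, unequal variances: SE_diff = √(SE₁² + SE₂²) = √(0.78694641 + 3.115225) = 1.9754.
t* = 2.712, so margin of error = 2.712 × 1.9754 = 5.3573.
Difference in means = 57.2 − 61.8 = -4.6000.
-4.6000 ± 5.3573 → (-9.96, 0.76).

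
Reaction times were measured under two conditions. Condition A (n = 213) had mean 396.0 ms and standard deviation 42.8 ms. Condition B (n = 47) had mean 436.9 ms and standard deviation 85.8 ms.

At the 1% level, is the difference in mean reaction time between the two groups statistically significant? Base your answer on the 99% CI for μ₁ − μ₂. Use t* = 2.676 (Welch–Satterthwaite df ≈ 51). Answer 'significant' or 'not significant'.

significant

Per-group SEs: s₁/√n₁ = 42.8/√213 = 2.9326, s₂/√n₂ = 85.8/√47 = 12.5152.
Unpooled SE of the difference: √(8.60014276 + 156.63023104) = 12.8542.
Margin of error = t* · SE = 2.676 × 12.8542 = 34.3978.
x̄₁ − x̄₂ = 396.0 − 436.9 = -40.9000.
CI: -40.9000 ± 34.3978 = (-75.2978, -6.5022).
The interval (-75.2978, -6.5022) does not contain 0, so the difference is significant.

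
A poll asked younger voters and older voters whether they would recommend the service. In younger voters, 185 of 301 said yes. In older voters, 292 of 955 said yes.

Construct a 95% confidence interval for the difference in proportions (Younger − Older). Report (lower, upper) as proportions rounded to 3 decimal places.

(0.247, 0.371)

p̂₁ = 185/301 = 0.6146 and p̂₂ = 292/955 = 0.3058.
SE₁ = √(p̂₁(1−p̂₁)/n₁) = √(0.6146·0.3854/301) = 0.02805; SE₂ = √(0.3058·0.6942/955) = 0.01491.
Independent samples: SE of the difference = √(SE₁² + SE₂²) = √(0.0007868025 + 0.0002223081) = 0.03177.
z* for 95% confidence is 1.960, so the margin of error is 1.960 × 0.03177 = 0.06227.
Point estimate p̂₁ − p̂₂ = 0.6146 − 0.3058 = 0.3088.
0.3088 ± 0.06227 → (0.247, 0.371).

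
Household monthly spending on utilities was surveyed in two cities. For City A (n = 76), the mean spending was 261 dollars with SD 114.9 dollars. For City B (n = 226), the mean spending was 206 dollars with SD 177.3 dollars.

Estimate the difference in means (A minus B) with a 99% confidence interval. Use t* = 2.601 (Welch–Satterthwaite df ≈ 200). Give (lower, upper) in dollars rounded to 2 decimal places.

SE₁ = s₁/√n₁ = 114.9/√76 = 13.1799; SE₂ = 177.3/√226 = 11.7938.
Independent samples, unequal variances: SE_diff = √(SE₁² + SE₂²) = √(173.70976401 + 139.09371844) = 17.6863.
t* = 2.601, so margin of error = 2.601 × 17.6863 = 46.0021.
Difference in means = 261 − 206 = 55.0000.
55.0000 ± 46.0021 → (9.00, 101.00).

(9.00, 101.00)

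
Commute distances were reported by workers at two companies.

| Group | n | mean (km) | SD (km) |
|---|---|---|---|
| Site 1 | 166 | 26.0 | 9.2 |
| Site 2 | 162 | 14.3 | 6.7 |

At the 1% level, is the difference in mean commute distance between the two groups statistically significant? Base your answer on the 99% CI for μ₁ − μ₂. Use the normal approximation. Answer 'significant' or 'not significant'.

significant

Standard errors of each mean: 9.2/√166 = 0.7141 and 6.7/√162 = 0.5264.
SE(x̄₁ − x̄₂) = √(0.7141² + 0.5264²) = 0.8872 for independent samples with unequal variances.
With z* = 2.576, the margin is 2.576 × 0.8872 = 2.2854.
x̄₁ − x̄₂ = 26.0 − 14.3 = 11.7000; the interval is 11.7000 ± 2.2854 = (9.4146, 13.9854).
The interval (9.4146, 13.9854) does not contain 0, so the difference is significant.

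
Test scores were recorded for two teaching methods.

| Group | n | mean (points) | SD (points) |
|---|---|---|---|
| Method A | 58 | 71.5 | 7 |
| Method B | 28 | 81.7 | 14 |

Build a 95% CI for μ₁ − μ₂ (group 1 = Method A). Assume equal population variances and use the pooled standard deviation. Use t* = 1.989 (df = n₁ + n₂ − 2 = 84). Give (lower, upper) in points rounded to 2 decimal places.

s_p = √[((n₁−1)s₁² + (n₂−1)s₂²)/(n₁+n₂−2)] = √[(57·7² + 27·14²)/84] = 9.8107.
SE = 9.8107·√(1/58 + 1/28) = 2.2576.
With t* = 1.989, margin = 1.989 × 2.2576 = 4.4904.
x̄₁ − x̄₂ = 71.5 − 81.7 = -10.2000; interval -10.2000 ± 4.4904 = (-14.69, -5.71).

(-14.69, -5.71)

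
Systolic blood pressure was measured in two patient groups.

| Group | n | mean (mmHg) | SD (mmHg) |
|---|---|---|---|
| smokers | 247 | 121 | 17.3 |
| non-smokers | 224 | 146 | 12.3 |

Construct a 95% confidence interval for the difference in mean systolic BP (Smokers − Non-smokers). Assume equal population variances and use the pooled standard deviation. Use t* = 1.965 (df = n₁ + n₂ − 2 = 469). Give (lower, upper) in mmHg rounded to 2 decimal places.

s_p = √[((n₁−1)s₁² + (n₂−1)s₂²)/(n₁+n₂−2)] = √[(246·17.3² + 223·12.3²)/469] = 15.1301.
SE = 15.1301·√(1/247 + 1/224) = 1.3960.
With t* = 1.965, margin = 1.965 × 1.3960 = 2.7431.
x̄₁ − x̄₂ = 121 − 146 = -25.0000; interval -25.0000 ± 2.7431 = (-27.74, -22.26).

(-27.74, -22.26)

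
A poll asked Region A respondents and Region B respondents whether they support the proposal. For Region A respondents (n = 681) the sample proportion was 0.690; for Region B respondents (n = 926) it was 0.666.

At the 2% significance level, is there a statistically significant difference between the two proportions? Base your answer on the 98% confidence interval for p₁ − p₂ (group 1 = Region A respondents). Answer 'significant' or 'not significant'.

SE₁ = √(p̂₁(1−p̂₁)/n₁) = √(0.6900·0.3100/681) = 0.01772; SE₂ = √(0.6660·0.3340/926) = 0.01550.
Independent samples: SE of the difference = √(SE₁² + SE₂²) = √(0.0003139984 + 0.00024025) = 0.02354.
z* for 98% confidence is 2.326, so the margin of error is 2.326 × 0.02354 = 0.05475.
Point estimate p̂₁ − p̂₂ = 0.6900 − 0.6660 = 0.0240.
0.0240 ± 0.05475 → (-0.03075, 0.07875).
The interval (-0.03075, 0.07875) contains 0, so the difference is not significant.

not significant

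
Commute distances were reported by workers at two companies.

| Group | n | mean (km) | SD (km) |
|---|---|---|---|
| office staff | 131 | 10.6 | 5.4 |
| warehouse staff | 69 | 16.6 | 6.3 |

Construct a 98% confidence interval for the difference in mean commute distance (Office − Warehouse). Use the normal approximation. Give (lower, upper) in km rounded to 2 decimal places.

Standard errors of each mean: 5.4/√131 = 0.4718 and 6.3/√69 = 0.7584.
SE(x̄₁ − x̄₂) = √(0.4718² + 0.7584²) = 0.8932 for independent samples with unequal variances.
With z* = 2.326, the margin is 2.326 × 0.8932 = 2.0776.
x̄₁ − x̄₂ = 10.6 − 16.6 = -6.0000; the interval is -6.0000 ± 2.0776 = (-8.08, -3.92).

(-8.08, -3.92)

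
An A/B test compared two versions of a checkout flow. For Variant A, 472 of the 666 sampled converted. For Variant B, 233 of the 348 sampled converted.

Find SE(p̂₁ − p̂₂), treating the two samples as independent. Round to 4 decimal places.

0.0308

First, p̂₁ = 472/666 = 0.7087; p̂₂ = 233/348 = 0.6695.
The two standard errors are √(0.7087×0.2913/666) = 0.01761 and √(0.6695×0.3305/348) = 0.02522.
Because the samples are independent, SE_diff = √(0.01761² + 0.02522²) = 0.03076.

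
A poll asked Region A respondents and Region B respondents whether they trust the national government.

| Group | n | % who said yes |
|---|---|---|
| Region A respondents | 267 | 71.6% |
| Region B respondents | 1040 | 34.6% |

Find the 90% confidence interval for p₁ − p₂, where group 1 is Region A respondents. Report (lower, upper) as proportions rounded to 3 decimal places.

(0.319, 0.421)

SE₁ = √(p̂₁(1−p̂₁)/n₁) = √(0.7160·0.2840/267) = 0.02760; SE₂ = √(0.3460·0.6540/1040) = 0.01475.
Independent samples: SE of the difference = √(SE₁² + SE₂²) = √(0.00076176 + 0.0002175625) = 0.03129.
z* for 90% confidence is 1.645, so the margin of error is 1.645 × 0.03129 = 0.05147.
Point estimate p̂₁ − p̂₂ = 0.7160 − 0.3460 = 0.3700.
0.3700 ± 0.05147 → (0.319, 0.421).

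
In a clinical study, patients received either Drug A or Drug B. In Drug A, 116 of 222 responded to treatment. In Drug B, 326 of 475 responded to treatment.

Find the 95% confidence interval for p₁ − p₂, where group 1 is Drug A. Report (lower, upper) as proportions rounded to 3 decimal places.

p̂₁ = 116/222 = 0.5225 and p̂₂ = 326/475 = 0.6863.
SE₁ = √(p̂₁(1−p̂₁)/n₁) = √(0.5225·0.4775/222) = 0.03352; SE₂ = √(0.6863·0.3137/475) = 0.02129.
Independent samples: SE of the difference = √(SE₁² + SE₂²) = √(0.0011235904 + 0.0004532641) = 0.03971.
z* for 95% confidence is 1.960, so the margin of error is 1.960 × 0.03971 = 0.07783.
Point estimate p̂₁ − p̂₂ = 0.5225 − 0.6863 = -0.1638.
-0.1638 ± 0.07783 → (-0.242, -0.086).

(-0.242, -0.086)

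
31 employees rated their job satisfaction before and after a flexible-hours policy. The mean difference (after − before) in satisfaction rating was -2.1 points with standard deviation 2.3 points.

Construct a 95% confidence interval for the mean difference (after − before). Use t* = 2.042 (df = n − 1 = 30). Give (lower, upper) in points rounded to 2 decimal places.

(-2.94, -1.26)

This is a matched-pairs design, so SE = s_d/√n = 2.3/√31 = 0.4131.
Margin = 2.042 × 0.4131 = 0.8436; the interval is -2.1 ± 0.8436 = (-2.94, -1.26).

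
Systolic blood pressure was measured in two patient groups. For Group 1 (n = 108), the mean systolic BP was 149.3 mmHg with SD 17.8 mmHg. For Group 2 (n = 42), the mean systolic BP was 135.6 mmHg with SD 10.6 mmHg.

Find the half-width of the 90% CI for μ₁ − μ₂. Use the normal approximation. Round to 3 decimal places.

Per-group SEs: s₁/√n₁ = 17.8/√108 = 1.7128, s₂/√n₂ = 10.6/√42 = 1.6356.
Unpooled SE of the difference: √(2.93368384 + 2.67518736) = 2.3683.
Margin of error = z* · SE = 1.645 × 2.3683 = 3.8959.

3.896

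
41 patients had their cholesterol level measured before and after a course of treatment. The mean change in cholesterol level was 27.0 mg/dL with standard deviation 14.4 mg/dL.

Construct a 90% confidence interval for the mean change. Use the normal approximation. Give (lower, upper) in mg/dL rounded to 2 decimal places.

(23.30, 30.70)

Paired design: SE = s_d/√n = 14.4/√41 = 2.2489.
z* = 1.645; margin of error = 1.645 × 2.2489 = 3.6994.
27.0 ± 3.6994 → (23.30, 30.70).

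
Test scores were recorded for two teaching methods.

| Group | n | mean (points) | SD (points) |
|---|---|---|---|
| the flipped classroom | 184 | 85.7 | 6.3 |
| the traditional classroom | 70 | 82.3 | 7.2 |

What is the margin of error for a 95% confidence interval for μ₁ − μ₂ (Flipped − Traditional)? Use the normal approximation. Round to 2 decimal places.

Per-group SEs: s₁/√n₁ = 6.3/√184 = 0.4644, s₂/√n₂ = 7.2/√70 = 0.8606.
Unpooled SE of the difference: √(0.21566736 + 0.74063236) = 0.9779.
Margin of error = z* · SE = 1.960 × 0.9779 = 1.9167.

1.92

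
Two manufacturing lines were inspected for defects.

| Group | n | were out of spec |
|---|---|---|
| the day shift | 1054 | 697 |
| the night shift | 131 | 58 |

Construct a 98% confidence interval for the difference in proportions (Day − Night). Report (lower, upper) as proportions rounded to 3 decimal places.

(0.112, 0.325)

Sample proportions: 697/1054 = 0.6613, 58/131 = 0.4427.
Each SE is √(p̂(1−p̂)/n): √(0.6613·0.3387/1054) = 0.01458 and √(0.4427·0.5573/131) = 0.04340.
SE(p̂₁ − p̂₂) = √(SE₁² + SE₂²) = √(0.0002125764 + 0.00188356) = 0.04578, since the two samples are independent.
At 98% confidence z* = 2.326; margin = 2.326 × 0.04578 = 0.10648.
The difference is 0.6613 − 0.4427 = 0.2186, so the interval is 0.2186 ± 0.10648 = (0.112, 0.325).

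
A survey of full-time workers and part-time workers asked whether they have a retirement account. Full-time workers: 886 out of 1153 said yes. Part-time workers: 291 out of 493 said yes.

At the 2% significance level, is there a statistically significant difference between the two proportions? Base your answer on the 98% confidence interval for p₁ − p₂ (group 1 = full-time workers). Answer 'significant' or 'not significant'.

First, p̂₁ = 886/1153 = 0.7684; p̂₂ = 291/493 = 0.5903.
The two standard errors are √(0.7684×0.2316/1153) = 0.01242 and √(0.5903×0.4097/493) = 0.02215.
Because the samples are independent, SE_diff = √(0.01242² + 0.02215²) = 0.02539.
Using z* = 2.326 for 98%, ME = 2.326 × 0.02539 = 0.05906.
p̂₁ − p̂₂ = 0.1781; interval 0.1781 ± 0.05906 gives (0.11904, 0.23716).
The interval (0.11904, 0.23716) does not contain 0, so the difference is significant.

significant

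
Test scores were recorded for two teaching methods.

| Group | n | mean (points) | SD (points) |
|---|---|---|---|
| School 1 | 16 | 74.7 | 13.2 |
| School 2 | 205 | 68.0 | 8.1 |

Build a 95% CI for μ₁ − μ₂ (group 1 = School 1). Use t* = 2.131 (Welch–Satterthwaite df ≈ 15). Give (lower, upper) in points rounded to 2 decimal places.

SE₁ = s₁/√n₁ = 13.2/√16 = 3.3000; SE₂ = 8.1/√205 = 0.5657.
Independent samples, unequal variances: SE_diff = √(SE₁² + SE₂²) = √(10.89 + 0.32001649) = 3.3481.
t* = 2.131, so margin of error = 2.131 × 3.3481 = 7.1348.
Difference in means = 74.7 − 68.0 = 6.7000.
6.7000 ± 7.1348 → (-0.43, 13.83).

(-0.43, 13.83)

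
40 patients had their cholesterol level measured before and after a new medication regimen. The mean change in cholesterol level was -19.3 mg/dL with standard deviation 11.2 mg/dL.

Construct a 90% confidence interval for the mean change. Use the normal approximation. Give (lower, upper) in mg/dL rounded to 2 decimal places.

(-22.21, -16.39)

Paired design: SE = s_d/√n = 11.2/√40 = 1.7709.
z* = 1.645; margin of error = 1.645 × 1.7709 = 2.9131.
-19.3 ± 2.9131 → (-22.21, -16.39).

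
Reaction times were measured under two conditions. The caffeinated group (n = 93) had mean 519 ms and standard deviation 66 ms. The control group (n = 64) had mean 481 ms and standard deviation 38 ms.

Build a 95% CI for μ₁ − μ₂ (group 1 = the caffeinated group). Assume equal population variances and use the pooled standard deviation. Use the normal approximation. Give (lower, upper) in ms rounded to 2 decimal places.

s_p = √[((n₁−1)s₁² + (n₂−1)s₂²)/(n₁+n₂−2)] = √[(92·66² + 63·38²)/155] = 56.3242.
SE = 56.3242·√(1/93 + 1/64) = 9.1477.
With z* = 1.960, margin = 1.960 × 9.1477 = 17.9295.
x̄₁ − x̄₂ = 519 − 481 = 38.0000; interval 38.0000 ± 17.9295 = (20.07, 55.93).

(20.07, 55.93)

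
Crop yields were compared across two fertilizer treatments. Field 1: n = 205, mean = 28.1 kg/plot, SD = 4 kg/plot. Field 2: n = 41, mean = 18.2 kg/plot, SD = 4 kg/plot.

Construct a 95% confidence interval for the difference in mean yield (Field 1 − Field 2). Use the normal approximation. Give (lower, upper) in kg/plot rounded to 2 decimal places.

Per-group SEs: s₁/√n₁ = 4/√205 = 0.2794, s₂/√n₂ = 4/√41 = 0.6247.
Unpooled SE of the difference: √(0.07806436 + 0.39025009) = 0.6843.
Margin of error = z* · SE = 1.960 × 0.6843 = 1.3412.
x̄₁ − x̄₂ = 28.1 − 18.2 = 9.9000.
CI: 9.9000 ± 1.3412 = (8.56, 11.24).

(8.56, 11.24)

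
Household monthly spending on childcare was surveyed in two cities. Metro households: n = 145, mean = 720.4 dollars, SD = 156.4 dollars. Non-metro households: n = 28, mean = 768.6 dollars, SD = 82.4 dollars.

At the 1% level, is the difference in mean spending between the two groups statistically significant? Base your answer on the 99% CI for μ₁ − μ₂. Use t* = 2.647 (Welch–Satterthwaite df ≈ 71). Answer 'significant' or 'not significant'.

not significant

Standard errors of each mean: 156.4/√145 = 12.9883 and 82.4/√28 = 15.5721.
SE(x̄₁ − x̄₂) = √(12.9883² + 15.5721²) = 20.2777 for independent samples with unequal variances.
With t* = 2.647, the margin is 2.647 × 20.2777 = 53.6751.
x̄₁ − x̄₂ = 720.4 − 768.6 = -48.2000; the interval is -48.2000 ± 53.6751 = (-101.8751, 5.4751).
The interval (-101.8751, 5.4751) contains 0, so the difference is not significant.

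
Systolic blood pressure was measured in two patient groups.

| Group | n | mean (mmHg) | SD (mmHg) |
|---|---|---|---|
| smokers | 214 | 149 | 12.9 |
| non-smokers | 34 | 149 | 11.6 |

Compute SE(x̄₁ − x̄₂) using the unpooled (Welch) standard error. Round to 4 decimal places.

Standard errors of each mean: 12.9/√214 = 0.8818 and 11.6/√34 = 1.9894.
SE(x̄₁ − x̄₂) = √(0.8818² + 1.9894²) = 2.1761 for independent samples with unequal variances.

2.1761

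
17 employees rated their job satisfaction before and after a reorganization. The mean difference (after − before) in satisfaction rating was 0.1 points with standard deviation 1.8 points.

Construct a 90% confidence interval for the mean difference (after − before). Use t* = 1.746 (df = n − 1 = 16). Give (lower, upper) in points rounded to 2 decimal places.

This is a matched-pairs design, so SE = s_d/√n = 1.8/√17 = 0.4366.
Margin = 1.746 × 0.4366 = 0.7623; the interval is 0.1 ± 0.7623 = (-0.66, 0.86).

(-0.66, 0.86)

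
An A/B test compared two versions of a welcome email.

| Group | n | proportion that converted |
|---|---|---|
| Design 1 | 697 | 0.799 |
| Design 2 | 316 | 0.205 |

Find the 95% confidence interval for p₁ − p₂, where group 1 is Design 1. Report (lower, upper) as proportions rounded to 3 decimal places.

(0.540, 0.648)

The two standard errors are √(0.7990×0.2010/697) = 0.01518 and √(0.2050×0.7950/316) = 0.02271.
Because the samples are independent, SE_diff = √(0.01518² + 0.02271²) = 0.02732.
Using z* = 1.960 for 95%, ME = 1.960 × 0.02732 = 0.05355.
p̂₁ − p̂₂ = 0.5940; interval 0.5940 ± 0.05355 gives (0.540, 0.648).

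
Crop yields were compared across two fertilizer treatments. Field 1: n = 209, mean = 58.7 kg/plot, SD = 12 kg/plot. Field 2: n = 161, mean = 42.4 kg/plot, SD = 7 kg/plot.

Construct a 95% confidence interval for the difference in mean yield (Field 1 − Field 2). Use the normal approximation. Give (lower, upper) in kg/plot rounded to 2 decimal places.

Per-group SEs: s₁/√n₁ = 12/√209 = 0.8301, s₂/√n₂ = 7/√161 = 0.5517.
Unpooled SE of the difference: √(0.68906601 + 0.30437289) = 0.9967.
Margin of error = z* · SE = 1.960 × 0.9967 = 1.9535.
x̄₁ − x̄₂ = 58.7 − 42.4 = 16.3000.
CI: 16.3000 ± 1.9535 = (14.35, 18.25).

(14.35, 18.25)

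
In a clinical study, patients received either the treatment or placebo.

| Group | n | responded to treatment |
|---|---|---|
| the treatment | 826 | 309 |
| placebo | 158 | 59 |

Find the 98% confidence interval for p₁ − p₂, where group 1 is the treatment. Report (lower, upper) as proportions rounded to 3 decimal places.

(-0.097, 0.098)

First, p̂₁ = 309/826 = 0.3741; p̂₂ = 59/158 = 0.3734.
The two standard errors are √(0.3741×0.6259/826) = 0.01684 and √(0.3734×0.6266/158) = 0.03848.
Because the samples are independent, SE_diff = √(0.01684² + 0.03848²) = 0.04200.
Using z* = 2.326 for 98%, ME = 2.326 × 0.04200 = 0.09769.
p̂₁ − p̂₂ = 0.0007; interval 0.0007 ± 0.09769 gives (-0.097, 0.098).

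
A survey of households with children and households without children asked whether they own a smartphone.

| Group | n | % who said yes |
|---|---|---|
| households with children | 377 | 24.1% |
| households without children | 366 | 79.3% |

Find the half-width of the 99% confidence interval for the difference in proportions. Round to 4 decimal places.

SE₁ = √(p̂₁(1−p̂₁)/n₁) = √(0.2410·0.7590/377) = 0.02203; SE₂ = √(0.7930·0.2070/366) = 0.02118.
Independent samples: SE of the difference = √(SE₁² + SE₂²) = √(0.0004853209 + 0.0004485924) = 0.03056.
z* for 99% confidence is 2.576, so the margin of error is 2.576 × 0.03056 = 0.07872.

0.0787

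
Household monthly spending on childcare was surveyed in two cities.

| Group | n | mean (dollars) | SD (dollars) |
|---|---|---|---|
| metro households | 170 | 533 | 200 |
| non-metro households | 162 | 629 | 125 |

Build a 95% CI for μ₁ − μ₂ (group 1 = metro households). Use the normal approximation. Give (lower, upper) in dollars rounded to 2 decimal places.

SE₁ = s₁/√n₁ = 200/√170 = 15.3393; SE₂ = 125/√162 = 9.8209.
Independent samples, unequal variances: SE_diff = √(SE₁² + SE₂²) = √(235.29412449 + 96.45007681) = 18.2138.
z* = 1.960, so margin of error = 1.960 × 18.2138 = 35.6990.
Difference in means = 533 − 629 = -96.0000.
-96.0000 ± 35.6990 → (-131.70, -60.30).

(-131.70, -60.30)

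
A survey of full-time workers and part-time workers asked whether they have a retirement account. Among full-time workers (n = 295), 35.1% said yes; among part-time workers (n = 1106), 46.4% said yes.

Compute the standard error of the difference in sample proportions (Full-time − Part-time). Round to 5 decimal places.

0.03158

SE₁ = √(p̂₁(1−p̂₁)/n₁) = √(0.3510·0.6490/295) = 0.02779; SE₂ = √(0.4640·0.5360/1106) = 0.01500.
Independent samples: SE of the difference = √(SE₁² + SE₂²) = √(0.0007722841 + 0.000225) = 0.03158.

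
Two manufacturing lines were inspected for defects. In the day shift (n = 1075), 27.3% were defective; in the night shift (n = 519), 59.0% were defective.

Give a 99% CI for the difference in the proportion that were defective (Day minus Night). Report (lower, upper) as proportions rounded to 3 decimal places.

(-0.383, -0.251)

SE₁ = √(p̂₁(1−p̂₁)/n₁) = √(0.2730·0.7270/1075) = 0.01359; SE₂ = √(0.5900·0.4100/519) = 0.02159.
Independent samples: SE of the difference = √(SE₁² + SE₂²) = √(0.0001846881 + 0.0004661281) = 0.02551.
z* for 99% confidence is 2.576, so the margin of error is 2.576 × 0.02551 = 0.06571.
Point estimate p̂₁ − p̂₂ = 0.2730 − 0.5900 = -0.3170.
-0.3170 ± 0.06571 → (-0.383, -0.251).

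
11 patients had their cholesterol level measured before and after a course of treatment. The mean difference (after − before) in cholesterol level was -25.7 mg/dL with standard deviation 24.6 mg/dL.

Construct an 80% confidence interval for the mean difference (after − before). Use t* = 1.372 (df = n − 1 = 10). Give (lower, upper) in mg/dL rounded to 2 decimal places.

(-35.88, -15.52)

This is a matched-pairs design, so SE = s_d/√n = 24.6/√11 = 7.4172.
Margin = 1.372 × 7.4172 = 10.1764; the interval is -25.7 ± 10.1764 = (-35.88, -15.52).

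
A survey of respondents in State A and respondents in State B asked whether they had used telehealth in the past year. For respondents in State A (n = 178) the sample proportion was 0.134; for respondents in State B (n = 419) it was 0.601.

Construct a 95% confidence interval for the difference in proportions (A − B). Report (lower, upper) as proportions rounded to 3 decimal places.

SE₁ = √(p̂₁(1−p̂₁)/n₁) = √(0.1340·0.8660/178) = 0.02553; SE₂ = √(0.6010·0.3990/419) = 0.02392.
Independent samples: SE of the difference = √(SE₁² + SE₂²) = √(0.0006517809 + 0.0005721664) = 0.03498.
z* for 95% confidence is 1.960, so the margin of error is 1.960 × 0.03498 = 0.06856.
Point estimate p̂₁ − p̂₂ = 0.1340 − 0.6010 = -0.4670.
-0.4670 ± 0.06856 → (-0.536, -0.398).

(-0.536, -0.398)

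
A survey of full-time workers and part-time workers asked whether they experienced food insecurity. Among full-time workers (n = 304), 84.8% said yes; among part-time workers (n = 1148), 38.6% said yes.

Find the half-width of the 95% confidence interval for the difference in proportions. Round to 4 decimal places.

0.0492

SE₁ = √(p̂₁(1−p̂₁)/n₁) = √(0.8480·0.1520/304) = 0.02059; SE₂ = √(0.3860·0.6140/1148) = 0.01437.
Independent samples: SE of the difference = √(SE₁² + SE₂²) = √(0.0004239481 + 0.0002064969) = 0.02511.
z* for 95% confidence is 1.960, so the margin of error is 1.960 × 0.02511 = 0.04922.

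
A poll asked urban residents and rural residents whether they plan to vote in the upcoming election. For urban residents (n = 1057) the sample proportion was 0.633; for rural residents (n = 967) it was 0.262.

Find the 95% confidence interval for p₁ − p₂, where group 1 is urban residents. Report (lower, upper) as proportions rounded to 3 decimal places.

Each SE is √(p̂(1−p̂)/n): √(0.6330·0.3670/1057) = 0.01483 and √(0.2620·0.7380/967) = 0.01414.
SE(p̂₁ − p̂₂) = √(SE₁² + SE₂²) = √(0.0002199289 + 0.0001999396) = 0.02049, since the two samples are independent.
At 95% confidence z* = 1.960; margin = 1.960 × 0.02049 = 0.04016.
The difference is 0.6330 − 0.2620 = 0.3710, so the interval is 0.3710 ± 0.04016 = (0.331, 0.411).

(0.331, 0.411)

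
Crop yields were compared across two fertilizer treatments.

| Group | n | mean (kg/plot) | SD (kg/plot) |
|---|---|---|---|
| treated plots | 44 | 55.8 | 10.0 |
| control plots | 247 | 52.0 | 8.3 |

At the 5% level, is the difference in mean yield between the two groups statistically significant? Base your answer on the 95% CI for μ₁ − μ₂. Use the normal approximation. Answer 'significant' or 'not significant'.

Per-group SEs: s₁/√n₁ = 10.0/√44 = 1.5076, s₂/√n₂ = 8.3/√247 = 0.5281.
Unpooled SE of the difference: √(2.27285776 + 0.27888961) = 1.5974.
Margin of error = z* · SE = 1.960 × 1.5974 = 3.1309.
x̄₁ − x̄₂ = 55.8 − 52.0 = 3.8000.
CI: 3.8000 ± 3.1309 = (0.6691, 6.9309).
The interval (0.6691, 6.9309) does not contain 0, so the difference is significant.

significant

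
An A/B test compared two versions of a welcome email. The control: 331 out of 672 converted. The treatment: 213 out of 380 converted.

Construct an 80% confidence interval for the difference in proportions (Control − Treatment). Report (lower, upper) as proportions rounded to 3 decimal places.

First, p̂₁ = 331/672 = 0.4926; p̂₂ = 213/380 = 0.5605.
The two standard errors are √(0.4926×0.5074/672) = 0.01929 and √(0.5605×0.4395/380) = 0.02546.
Because the samples are independent, SE_diff = √(0.01929² + 0.02546²) = 0.03194.
Using z* = 1.282 for 80%, ME = 1.282 × 0.03194 = 0.04095.
p̂₁ − p̂₂ = -0.0679; interval -0.0679 ± 0.04095 gives (-0.109, -0.027).

(-0.109, -0.027)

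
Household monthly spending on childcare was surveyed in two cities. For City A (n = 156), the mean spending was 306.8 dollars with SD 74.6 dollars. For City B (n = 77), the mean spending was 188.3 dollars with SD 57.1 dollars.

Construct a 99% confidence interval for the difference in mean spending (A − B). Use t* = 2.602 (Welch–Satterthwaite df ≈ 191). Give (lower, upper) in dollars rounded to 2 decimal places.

SE₁ = s₁/√n₁ = 74.6/√156 = 5.9728; SE₂ = 57.1/√77 = 6.5071.
Independent samples, unequal variances: SE_diff = √(SE₁² + SE₂²) = √(35.67433984 + 42.34235041) = 8.8327.
t* = 2.602, so margin of error = 2.602 × 8.8327 = 22.9827.
Difference in means = 306.8 − 188.3 = 118.5000.
118.5000 ± 22.9827 → (95.52, 141.48).

(95.52, 141.48)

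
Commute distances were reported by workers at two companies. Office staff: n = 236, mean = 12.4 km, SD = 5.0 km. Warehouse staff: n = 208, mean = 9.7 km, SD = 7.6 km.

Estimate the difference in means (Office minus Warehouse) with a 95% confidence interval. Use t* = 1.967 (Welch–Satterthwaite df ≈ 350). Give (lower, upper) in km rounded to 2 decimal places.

(1.48, 3.92)

Per-group SEs: s₁/√n₁ = 5.0/√236 = 0.3255, s₂/√n₂ = 7.6/√208 = 0.5270.
Unpooled SE of the difference: √(0.10595025 + 0.277729) = 0.6194.
Margin of error = t* · SE = 1.967 × 0.6194 = 1.2184.
x̄₁ − x̄₂ = 12.4 − 9.7 = 2.7000.
CI: 2.7000 ± 1.2184 = (1.48, 3.92).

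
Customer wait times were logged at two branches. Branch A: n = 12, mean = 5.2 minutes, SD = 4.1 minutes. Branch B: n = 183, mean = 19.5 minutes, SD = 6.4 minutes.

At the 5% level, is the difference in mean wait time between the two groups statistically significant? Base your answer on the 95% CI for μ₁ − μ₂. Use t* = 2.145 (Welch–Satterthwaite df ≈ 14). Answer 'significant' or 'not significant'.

SE₁ = s₁/√n₁ = 4.1/√12 = 1.1836; SE₂ = 6.4/√183 = 0.4731.
Independent samples, unequal variances: SE_diff = √(SE₁² + SE₂²) = √(1.40090896 + 0.22382361) = 1.2746.
t* = 2.145, so margin of error = 2.145 × 1.2746 = 2.7340.
Difference in means = 5.2 − 19.5 = -14.3000.
-14.3000 ± 2.7340 → (-17.0340, -11.5660).
The interval (-17.0340, -11.5660) does not contain 0, so the difference is significant.

significant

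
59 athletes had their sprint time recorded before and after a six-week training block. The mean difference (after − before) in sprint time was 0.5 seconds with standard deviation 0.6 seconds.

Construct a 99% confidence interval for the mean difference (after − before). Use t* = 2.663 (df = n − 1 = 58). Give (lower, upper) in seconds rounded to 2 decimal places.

(0.29, 0.71)

This is a matched-pairs design, so SE = s_d/√n = 0.6/√59 = 0.0781.
Margin = 2.663 × 0.0781 = 0.2080; the interval is 0.5 ± 0.2080 = (0.29, 0.71).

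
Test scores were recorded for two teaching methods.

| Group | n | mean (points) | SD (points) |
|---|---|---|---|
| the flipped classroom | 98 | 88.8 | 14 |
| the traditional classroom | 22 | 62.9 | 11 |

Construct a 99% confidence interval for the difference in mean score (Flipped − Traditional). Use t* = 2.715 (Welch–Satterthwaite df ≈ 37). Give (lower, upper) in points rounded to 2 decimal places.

Per-group SEs: s₁/√n₁ = 14/√98 = 1.4142, s₂/√n₂ = 11/√22 = 2.3452.
Unpooled SE of the difference: √(1.99996164 + 5.49996304) = 2.7386.
Margin of error = t* · SE = 2.715 × 2.7386 = 7.4353.
x̄₁ − x̄₂ = 88.8 − 62.9 = 25.9000.
CI: 25.9000 ± 7.4353 = (18.46, 33.34).

(18.46, 33.34)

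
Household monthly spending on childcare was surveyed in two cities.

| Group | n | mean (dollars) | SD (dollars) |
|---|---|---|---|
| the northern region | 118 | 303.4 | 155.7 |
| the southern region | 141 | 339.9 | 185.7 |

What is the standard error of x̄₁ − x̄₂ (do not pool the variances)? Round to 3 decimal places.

21.214

SE₁ = s₁/√n₁ = 155.7/√118 = 14.3333; SE₂ = 185.7/√141 = 15.6388.
Independent samples, unequal variances: SE_diff = √(SE₁² + SE₂²) = √(205.44348889 + 244.57206544) = 21.2136.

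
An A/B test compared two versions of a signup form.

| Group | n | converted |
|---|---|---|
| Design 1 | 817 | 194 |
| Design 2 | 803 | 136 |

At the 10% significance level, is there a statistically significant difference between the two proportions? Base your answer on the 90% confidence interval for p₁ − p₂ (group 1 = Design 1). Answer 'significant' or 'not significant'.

significant

p̂₁ = 194/817 = 0.2375 and p̂₂ = 136/803 = 0.1694.
SE₁ = √(p̂₁(1−p̂₁)/n₁) = √(0.2375·0.7625/817) = 0.01489; SE₂ = √(0.1694·0.8306/803) = 0.01324.
Independent samples: SE of the difference = √(SE₁² + SE₂²) = √(0.0002217121 + 0.0001752976) = 0.01993.
z* for 90% confidence is 1.645, so the margin of error is 1.645 × 0.01993 = 0.03278.
Point estimate p̂₁ − p̂₂ = 0.2375 − 0.1694 = 0.0681.
0.0681 ± 0.03278 → (0.03532, 0.10088).
The interval (0.03532, 0.10088) does not contain 0, so the difference is significant.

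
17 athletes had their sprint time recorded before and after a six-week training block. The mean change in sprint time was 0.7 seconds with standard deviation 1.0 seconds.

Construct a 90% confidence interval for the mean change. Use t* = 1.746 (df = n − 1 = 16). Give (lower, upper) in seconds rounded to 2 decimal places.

Paired design: SE = s_d/√n = 1.0/√17 = 0.2425.
t* = 1.746; margin of error = 1.746 × 0.2425 = 0.4234.
0.7 ± 0.4234 → (0.28, 1.12).

(0.28, 1.12)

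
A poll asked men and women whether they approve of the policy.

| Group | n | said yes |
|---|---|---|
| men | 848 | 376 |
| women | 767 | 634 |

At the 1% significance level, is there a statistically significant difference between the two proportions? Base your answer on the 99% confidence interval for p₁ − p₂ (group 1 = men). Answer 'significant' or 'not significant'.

Sample proportions: 376/848 = 0.4434, 634/767 = 0.8266.
Each SE is √(p̂(1−p̂)/n): √(0.4434·0.5566/848) = 0.01706 and √(0.8266·0.1734/767) = 0.01367.
SE(p̂₁ − p̂₂) = √(SE₁² + SE₂²) = √(0.0002910436 + 0.0001868689) = 0.02186, since the two samples are independent.
At 99% confidence z* = 2.576; margin = 2.576 × 0.02186 = 0.05631.
The difference is 0.4434 − 0.8266 = -0.3832, so the interval is -0.3832 ± 0.05631 = (-0.43951, -0.32689).
The interval (-0.43951, -0.32689) does not contain 0, so the difference is significant.

significant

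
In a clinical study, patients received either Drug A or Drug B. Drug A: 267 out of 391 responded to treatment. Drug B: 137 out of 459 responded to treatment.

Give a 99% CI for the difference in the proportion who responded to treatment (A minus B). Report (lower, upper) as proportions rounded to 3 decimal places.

First, p̂₁ = 267/391 = 0.6829; p̂₂ = 137/459 = 0.2985.
The two standard errors are √(0.6829×0.3171/391) = 0.02353 and √(0.2985×0.7015/459) = 0.02136.
Because the samples are independent, SE_diff = √(0.02353² + 0.02136²) = 0.03178.
Using z* = 2.576 for 99%, ME = 2.576 × 0.03178 = 0.08187.
p̂₁ − p̂₂ = 0.3844; interval 0.3844 ± 0.08187 gives (0.303, 0.466).

(0.303, 0.466)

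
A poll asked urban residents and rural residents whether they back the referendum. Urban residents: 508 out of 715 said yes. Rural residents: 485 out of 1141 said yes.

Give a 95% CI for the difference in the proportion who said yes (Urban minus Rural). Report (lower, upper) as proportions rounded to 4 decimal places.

p̂₁ = 508/715 = 0.7105 and p̂₂ = 485/1141 = 0.4251.
SE₁ = √(p̂₁(1−p̂₁)/n₁) = √(0.7105·0.2895/715) = 0.01696; SE₂ = √(0.4251·0.5749/1141) = 0.01464.
Independent samples: SE of the difference = √(SE₁² + SE₂²) = √(0.0002876416 + 0.0002143296) = 0.02240.
z* for 95% confidence is 1.960, so the margin of error is 1.960 × 0.02240 = 0.04390.
Point estimate p̂₁ − p̂₂ = 0.7105 − 0.4251 = 0.2854.
0.2854 ± 0.04390 → (0.2415, 0.3293).

(0.2415, 0.3293)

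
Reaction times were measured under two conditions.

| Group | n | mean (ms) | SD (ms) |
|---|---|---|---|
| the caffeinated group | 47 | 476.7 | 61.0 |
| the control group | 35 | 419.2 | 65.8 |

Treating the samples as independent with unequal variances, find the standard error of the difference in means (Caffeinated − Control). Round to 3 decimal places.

14.243

Standard errors of each mean: 61.0/√47 = 8.8978 and 65.8/√35 = 11.1222.
SE(x̄₁ − x̄₂) = √(8.8978² + 11.1222²) = 14.2434 for independent samples with unequal variances.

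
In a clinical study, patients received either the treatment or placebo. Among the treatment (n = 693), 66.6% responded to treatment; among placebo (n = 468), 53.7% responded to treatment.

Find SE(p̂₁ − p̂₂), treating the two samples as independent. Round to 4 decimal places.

The two standard errors are √(0.6660×0.3340/693) = 0.01792 and √(0.5370×0.4630/468) = 0.02305.
Because the samples are independent, SE_diff = √(0.01792² + 0.02305²) = 0.02920.

0.0292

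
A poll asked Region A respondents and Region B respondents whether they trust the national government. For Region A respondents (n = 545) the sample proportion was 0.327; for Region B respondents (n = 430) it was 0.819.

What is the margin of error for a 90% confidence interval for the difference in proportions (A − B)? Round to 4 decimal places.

0.0450

Each SE is √(p̂(1−p̂)/n): √(0.3270·0.6730/545) = 0.02009 and √(0.8190·0.1810/430) = 0.01857.
SE(p̂₁ − p̂₂) = √(SE₁² + SE₂²) = √(0.0004036081 + 0.0003448449) = 0.02736, since the two samples are independent.
At 90% confidence z* = 1.645; margin = 1.645 × 0.02736 = 0.04501.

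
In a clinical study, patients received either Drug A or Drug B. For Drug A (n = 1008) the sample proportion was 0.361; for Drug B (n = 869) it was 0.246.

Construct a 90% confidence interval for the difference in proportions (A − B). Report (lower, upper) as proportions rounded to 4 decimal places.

(0.0804, 0.1496)

Each SE is √(p̂(1−p̂)/n): √(0.3610·0.6390/1008) = 0.01513 and √(0.2460·0.7540/869) = 0.01461.
SE(p̂₁ − p̂₂) = √(SE₁² + SE₂²) = √(0.0002289169 + 0.0002134521) = 0.02103, since the two samples are independent.
At 90% confidence z* = 1.645; margin = 1.645 × 0.02103 = 0.03459.
The difference is 0.3610 − 0.2460 = 0.1150, so the interval is 0.1150 ± 0.03459 = (0.0804, 0.1496).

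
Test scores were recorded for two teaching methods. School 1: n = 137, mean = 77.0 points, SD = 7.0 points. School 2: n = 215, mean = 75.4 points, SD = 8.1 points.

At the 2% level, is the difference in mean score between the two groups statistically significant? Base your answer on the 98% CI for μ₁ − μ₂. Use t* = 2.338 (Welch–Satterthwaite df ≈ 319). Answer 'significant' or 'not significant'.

Per-group SEs: s₁/√n₁ = 7.0/√137 = 0.5981, s₂/√n₂ = 8.1/√215 = 0.5524.
Unpooled SE of the difference: √(0.35772361 + 0.30514576) = 0.8142.
Margin of error = t* · SE = 2.338 × 0.8142 = 1.9036.
x̄₁ − x̄₂ = 77.0 − 75.4 = 1.6000.
CI: 1.6000 ± 1.9036 = (-0.3036, 3.5036).
The interval (-0.3036, 3.5036) contains 0, so the difference is not significant.

not significant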